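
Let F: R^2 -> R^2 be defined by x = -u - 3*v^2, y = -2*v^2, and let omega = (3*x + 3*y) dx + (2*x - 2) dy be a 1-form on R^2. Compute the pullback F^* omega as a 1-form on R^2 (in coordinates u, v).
F^* omega = (3*u + 15*v^2) du + (2*v*(13*u + 57*v^2 + 4)) dv

Using F^*(f dg) = (f ∘ F) d(g ∘ F), substitute each coordinate x_i by F_i(u, v) in f_i, and replace dx_i by d F_i = (∂F_i/∂u) du + (∂F_i/∂v) dv.
  For the x component: f_1(F) = -3*u - 15*v^2; d F_1 = (-1) du + (-6*v) dv
  For the y component: f_2(F) = -2*u - 6*v^2 - 2; d F_2 = (0) du + (-4*v) dv
Combining and collecting du, dv coefficients:
  coeff of du: 3*u + 15*v^2
  coeff of dv: 2*v*(13*u + 57*v^2 + 4)
F^* omega = (3*u + 15*v^2) du + (2*v*(13*u + 57*v^2 + 4)) dv.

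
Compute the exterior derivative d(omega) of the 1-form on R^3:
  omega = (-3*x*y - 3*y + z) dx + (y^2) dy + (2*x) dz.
d(omega) = (3*x + 3) dx ∧ dy + (1) dx ∧ dz

For a 1-form omega = sum_i f_i dx_i, the exterior derivative is
  d(omega) = sum_{i < j} (∂f_j/∂x_i - ∂f_i/∂x_j) dx_i ∧ dx_j.
  coefficient of dx ∧ dy: ∂f_2/∂x - ∂f_1/∂y = ∂(y^2)/∂x - ∂(-3*x*y - 3*y + z)/∂y = 3*x + 3
  coefficient of dx ∧ dz: ∂f_3/∂x - ∂f_1/∂z = ∂(2*x)/∂x - ∂(-3*x*y - 3*y + z)/∂z = 1
Assembling: d(omega) = (3*x + 3) dx ∧ dy + (1) dx ∧ dz.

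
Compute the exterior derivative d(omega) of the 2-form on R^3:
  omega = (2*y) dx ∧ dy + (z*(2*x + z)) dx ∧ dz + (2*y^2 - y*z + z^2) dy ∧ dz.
d(omega) = 0

For a 2-form omega = sum_{i<j} g_{ij} dx_i ∧ dx_j, the exterior derivative is
  d(omega) = sum_{i<j} d(g_{ij}) ∧ dx_i ∧ dx_j = sum_{i<j, k} (∂g_{ij}/∂x_k) dx_k ∧ dx_i ∧ dx_j.
Expand each term, using dx_k ∧ dx_i ∧ dx_j = sgn(permutation) dx_{(a)} ∧ dx_{(b)} ∧ dx_{(c)} with (a < b < c) sorted:

Collecting like 3-forms: d(omega) = 0.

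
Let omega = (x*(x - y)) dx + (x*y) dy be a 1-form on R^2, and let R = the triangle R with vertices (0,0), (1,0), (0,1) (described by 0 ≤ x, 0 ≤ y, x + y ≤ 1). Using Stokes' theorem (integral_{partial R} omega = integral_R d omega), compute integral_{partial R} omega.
integral_(partial R) omega = 1/3

Stokes: integral_partial_R omega = integral_R d omega with d omega = (∂Q/∂x - ∂P/∂y) dx ∧ dy.
  ∂Q/∂x = y
  ∂P/∂y = -x
  integrand = ∂Q/∂x - ∂P/∂y = x + y.
Integrating over R: integral_0^1 integral_0^{1-x} (x + y) dy dx = 1/3.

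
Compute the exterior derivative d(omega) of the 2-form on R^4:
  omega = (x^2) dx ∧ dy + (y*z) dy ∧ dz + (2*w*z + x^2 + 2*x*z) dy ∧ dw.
d(omega) = (2*x + 2*z) dx ∧ dy ∧ dw + (-2*w - 2*x) dy ∧ dz ∧ dw

For a 2-form omega = sum_{i<j} g_{ij} dx_i ∧ dx_j, the exterior derivative is
  d(omega) = sum_{i<j} d(g_{ij}) ∧ dx_i ∧ dx_j = sum_{i<j, k} (∂g_{ij}/∂x_k) dx_k ∧ dx_i ∧ dx_j.
Expand each term, using dx_k ∧ dx_i ∧ dx_j = sgn(permutation) dx_{(a)} ∧ dx_{(b)} ∧ dx_{(c)} with (a < b < c) sorted:
  d(2*w*z + x^2 + 2*x*z) includes (∂/∂x)(2*w*z + x^2 + 2*x*z) dx = (2*x + 2*z) dx, which multiplied by dy ∧ dw gives (2*x + 2*z) dx ∧ dy ∧ dw
  d(2*w*z + x^2 + 2*x*z) includes (∂/∂z)(2*w*z + x^2 + 2*x*z) dz = (2*w + 2*x) dz, which multiplied by dy ∧ dw gives (-2*w - 2*x) dy ∧ dz ∧ dw
Collecting like 3-forms: d(omega) = (2*x + 2*z) dx ∧ dy ∧ dw + (-2*w - 2*x) dy ∧ dz ∧ dw.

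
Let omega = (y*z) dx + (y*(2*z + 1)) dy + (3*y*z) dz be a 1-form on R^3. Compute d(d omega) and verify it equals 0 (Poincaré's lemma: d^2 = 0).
d(d omega) = 0

Step 1: d omega = sum_{i<j} (∂f_j/∂x_i - ∂f_i/∂x_j) dx_i ∧ dx_j:
  coeff of dx ∧ dy: -z
  coeff of dx ∧ dz: -y
  coeff of dy ∧ dz: -2*y + 3*z
Step 2: Apply d again to each 2-form coefficient. The only possible 3-form in R^3 is dx ∧ dy ∧ dz, with coefficient
  ∂(coeff of dy∧dz)/∂x - ∂(coeff of dx∧dz)/∂y + ∂(coeff of dx∧dy)/∂z
  = ∂/∂x (-2*y + 3*z) - ∂/∂y (-y) + ∂/∂z (-z).
Each of these terms simplifies to sums of mixed partials that cancel in pairs. The result is 0 (by equality of mixed partials for smooth functions — Schwarz / Clairaut).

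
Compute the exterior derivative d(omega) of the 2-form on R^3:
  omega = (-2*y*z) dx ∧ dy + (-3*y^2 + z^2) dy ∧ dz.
d(omega) = (-2*y) dx ∧ dy ∧ dz

For a 2-form omega = sum_{i<j} g_{ij} dx_i ∧ dx_j, the exterior derivative is
  d(omega) = sum_{i<j} d(g_{ij}) ∧ dx_i ∧ dx_j = sum_{i<j, k} (∂g_{ij}/∂x_k) dx_k ∧ dx_i ∧ dx_j.
Expand each term, using dx_k ∧ dx_i ∧ dx_j = sgn(permutation) dx_{(a)} ∧ dx_{(b)} ∧ dx_{(c)} with (a < b < c) sorted:
  d(-2*y*z) includes (∂/∂z)(-2*y*z) dz = (-2*y) dz, which multiplied by dx ∧ dy gives (-2*y) dx ∧ dy ∧ dz
Collecting like 3-forms: d(omega) = (-2*y) dx ∧ dy ∧ dz.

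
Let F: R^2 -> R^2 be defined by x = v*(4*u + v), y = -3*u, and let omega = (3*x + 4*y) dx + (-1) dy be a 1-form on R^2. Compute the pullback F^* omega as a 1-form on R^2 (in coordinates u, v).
F^* omega = (48*u*v^2 - 48*u*v + 12*v^3 + 3) du + (48*u^2*v - 48*u^2 + 36*u*v^2 - 24*u*v + 6*v^3) dv

Using F^*(f dg) = (f ∘ F) d(g ∘ F), substitute each coordinate x_i by F_i(u, v) in f_i, and replace dx_i by d F_i = (∂F_i/∂u) du + (∂F_i/∂v) dv.
  For the x component: f_1(F) = 12*u*v - 12*u + 3*v^2; d F_1 = (4*v) du + (4*u + 2*v) dv
  For the y component: f_2(F) = -1; d F_2 = (-3) du + (0) dv
Combining and collecting du, dv coefficients:
  coeff of du: 48*u*v^2 - 48*u*v + 12*v^3 + 3
  coeff of dv: 48*u^2*v - 48*u^2 + 36*u*v^2 - 24*u*v + 6*v^3
F^* omega = (48*u*v^2 - 48*u*v + 12*v^3 + 3) du + (48*u^2*v - 48*u^2 + 36*u*v^2 - 24*u*v + 6*v^3) dv.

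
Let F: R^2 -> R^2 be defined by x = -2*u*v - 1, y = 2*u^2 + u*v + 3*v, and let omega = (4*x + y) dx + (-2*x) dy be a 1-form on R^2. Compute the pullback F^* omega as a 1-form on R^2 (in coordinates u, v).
F^* omega = (12*u^2*v + 18*u*v^2 + 8*u - 6*v^2 + 10*v) du + (-4*u^3 + 18*u^2*v + 6*u*v + 10*u + 6) dv

Using F^*(f dg) = (f ∘ F) d(g ∘ F), substitute each coordinate x_i by F_i(u, v) in f_i, and replace dx_i by d F_i = (∂F_i/∂u) du + (∂F_i/∂v) dv.
  For the x component: f_1(F) = 2*u^2 - 7*u*v + 3*v - 4; d F_1 = (-2*v) du + (-2*u) dv
  For the y component: f_2(F) = 4*u*v + 2; d F_2 = (4*u + v) du + (u + 3) dv
Combining and collecting du, dv coefficients:
  coeff of du: 12*u^2*v + 18*u*v^2 + 8*u - 6*v^2 + 10*v
  coeff of dv: -4*u^3 + 18*u^2*v + 6*u*v + 10*u + 6
F^* omega = (12*u^2*v + 18*u*v^2 + 8*u - 6*v^2 + 10*v) du + (-4*u^3 + 18*u^2*v + 6*u*v + 10*u + 6) dv.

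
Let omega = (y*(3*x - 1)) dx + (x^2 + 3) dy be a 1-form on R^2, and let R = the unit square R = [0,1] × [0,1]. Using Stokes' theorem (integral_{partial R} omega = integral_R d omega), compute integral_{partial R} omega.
integral_(partial R) omega = 1/2

Stokes: integral_partial_R omega = integral_R d omega with d omega = (∂Q/∂x - ∂P/∂y) dx ∧ dy.
  ∂Q/∂x = 2*x
  ∂P/∂y = 3*x - 1
  integrand = ∂Q/∂x - ∂P/∂y = 1 - x.
Integrating over R: integral_0^1 integral_0^1 (1 - x) dx dy = 1/2.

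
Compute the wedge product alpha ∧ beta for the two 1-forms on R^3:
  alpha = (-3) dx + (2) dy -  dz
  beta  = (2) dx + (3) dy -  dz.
alpha ∧ beta = (-13) dx ∧ dy + (5) dx ∧ dz + (1) dy ∧ dz

Distribute the wedge, using dx_i ∧ dx_j = -dx_j ∧ dx_i and dx_i ∧ dx_i = 0. For each pair (i, j) with i < j, the coefficient of dx_i ∧ dx_j in alpha ∧ beta is (alpha_i * beta_j - alpha_j * beta_i). Collecting: alpha ∧ beta = (-13) dx ∧ dy + (5) dx ∧ dz + (1) dy ∧ dz.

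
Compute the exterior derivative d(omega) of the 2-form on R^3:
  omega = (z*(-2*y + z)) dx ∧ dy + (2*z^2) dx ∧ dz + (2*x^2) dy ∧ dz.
d(omega) = (4*x - 2*y + 2*z) dx ∧ dy ∧ dz

For a 2-form omega = sum_{i<j} g_{ij} dx_i ∧ dx_j, the exterior derivative is
  d(omega) = sum_{i<j} d(g_{ij}) ∧ dx_i ∧ dx_j = sum_{i<j, k} (∂g_{ij}/∂x_k) dx_k ∧ dx_i ∧ dx_j.
Expand each term, using dx_k ∧ dx_i ∧ dx_j = sgn(permutation) dx_{(a)} ∧ dx_{(b)} ∧ dx_{(c)} with (a < b < c) sorted:
  d(z*(-2*y + z)) includes (∂/∂z)(z*(-2*y + z)) dz = (-2*y + 2*z) dz, which multiplied by dx ∧ dy gives (-2*y + 2*z) dx ∧ dy ∧ dz
  d(2*x^2) includes (∂/∂x)(2*x^2) dx = (4*x) dx, which multiplied by dy ∧ dz gives (4*x) dx ∧ dy ∧ dz
Collecting like 3-forms: d(omega) = (4*x - 2*y + 2*z) dx ∧ dy ∧ dz.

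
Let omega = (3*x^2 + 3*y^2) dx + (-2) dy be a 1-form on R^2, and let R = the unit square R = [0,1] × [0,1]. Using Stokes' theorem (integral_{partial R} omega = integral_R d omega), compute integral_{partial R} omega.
integral_(partial R) omega = -3

Stokes: integral_partial_R omega = integral_R d omega with d omega = (∂Q/∂x - ∂P/∂y) dx ∧ dy.
  ∂Q/∂x = 0
  ∂P/∂y = 6*y
  integrand = ∂Q/∂x - ∂P/∂y = -6*y.
Integrating over R: integral_0^1 integral_0^1 (-6*y) dx dy = -3.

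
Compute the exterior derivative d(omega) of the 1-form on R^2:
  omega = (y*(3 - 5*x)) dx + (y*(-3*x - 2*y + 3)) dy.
d(omega) = (5*x - 3*y - 3) dx ∧ dy

For a 1-form omega = sum_i f_i dx_i, the exterior derivative is
  d(omega) = sum_{i < j} (∂f_j/∂x_i - ∂f_i/∂x_j) dx_i ∧ dx_j.
  coefficient of dx ∧ dy: ∂f_2/∂x - ∂f_1/∂y = ∂(y*(-3*x - 2*y + 3))/∂x - ∂(y*(3 - 5*x))/∂y = 5*x - 3*y - 3
Assembling: d(omega) = (5*x - 3*y - 3) dx ∧ dy.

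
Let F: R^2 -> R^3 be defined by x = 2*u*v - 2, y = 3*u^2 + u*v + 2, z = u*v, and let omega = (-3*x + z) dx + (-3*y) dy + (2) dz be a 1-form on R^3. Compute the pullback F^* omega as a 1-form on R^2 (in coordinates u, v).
F^* omega = (-54*u^3 - 27*u^2*v - 13*u*v^2 - 36*u + 8*v) du + (u*(-9*u^2 - 13*u*v + 8)) dv

Using F^*(f dg) = (f ∘ F) d(g ∘ F), substitute each coordinate x_i by F_i(u, v) in f_i, and replace dx_i by d F_i = (∂F_i/∂u) du + (∂F_i/∂v) dv.
  For the x component: f_1(F) = -5*u*v + 6; d F_1 = (2*v) du + (2*u) dv
  For the y component: f_2(F) = -9*u^2 - 3*u*v - 6; d F_2 = (6*u + v) du + (u) dv
  For the z component: f_3(F) = 2; d F_3 = (v) du + (u) dv
Combining and collecting du, dv coefficients:
  coeff of du: -54*u^3 - 27*u^2*v - 13*u*v^2 - 36*u + 8*v
  coeff of dv: u*(-9*u^2 - 13*u*v + 8)
F^* omega = (-54*u^3 - 27*u^2*v - 13*u*v^2 - 36*u + 8*v) du + (u*(-9*u^2 - 13*u*v + 8)) dv.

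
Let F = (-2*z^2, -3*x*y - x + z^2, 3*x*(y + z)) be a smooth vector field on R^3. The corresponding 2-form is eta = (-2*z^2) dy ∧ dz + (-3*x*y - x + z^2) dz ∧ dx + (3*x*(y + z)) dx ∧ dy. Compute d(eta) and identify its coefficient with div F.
d(eta) = (0) dx ∧ dy ∧ dz; div F = 0

For a 2-form in R^3 of the form above, applying d gives a 3-form with coefficient ∂P/∂x + ∂Q/∂y + ∂R/∂z:
  ∂P/∂x = 0
  ∂Q/∂y = -3*x
  ∂R/∂z = 3*x
Sum = 0, which is exactly div F.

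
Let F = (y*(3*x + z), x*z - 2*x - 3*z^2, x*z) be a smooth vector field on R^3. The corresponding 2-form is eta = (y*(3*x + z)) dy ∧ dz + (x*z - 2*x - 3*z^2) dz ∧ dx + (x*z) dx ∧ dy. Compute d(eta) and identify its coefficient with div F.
d(eta) = (x + 3*y) dx ∧ dy ∧ dz; div F = x + 3*y

For a 2-form in R^3 of the form above, applying d gives a 3-form with coefficient ∂P/∂x + ∂Q/∂y + ∂R/∂z:
  ∂P/∂x = 3*y
  ∂Q/∂y = 0
  ∂R/∂z = x
Sum = x + 3*y, which is exactly div F.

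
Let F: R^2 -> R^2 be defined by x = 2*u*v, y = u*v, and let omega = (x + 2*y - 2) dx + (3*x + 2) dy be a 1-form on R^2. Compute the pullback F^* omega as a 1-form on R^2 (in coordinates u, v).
F^* omega = (2*v*(7*u*v - 1)) du + (2*u*(7*u*v - 1)) dv

Using F^*(f dg) = (f ∘ F) d(g ∘ F), substitute each coordinate x_i by F_i(u, v) in f_i, and replace dx_i by d F_i = (∂F_i/∂u) du + (∂F_i/∂v) dv.
  For the x component: f_1(F) = 4*u*v - 2; d F_1 = (2*v) du + (2*u) dv
  For the y component: f_2(F) = 6*u*v + 2; d F_2 = (v) du + (u) dv
Combining and collecting du, dv coefficients:
  coeff of du: 2*v*(7*u*v - 1)
  coeff of dv: 2*u*(7*u*v - 1)
F^* omega = (2*v*(7*u*v - 1)) du + (2*u*(7*u*v - 1)) dv.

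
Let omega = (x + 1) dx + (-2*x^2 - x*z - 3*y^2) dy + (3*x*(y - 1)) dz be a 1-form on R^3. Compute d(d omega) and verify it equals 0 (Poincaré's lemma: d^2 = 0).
d(d omega) = 0

Step 1: d omega = sum_{i<j} (∂f_j/∂x_i - ∂f_i/∂x_j) dx_i ∧ dx_j:
  coeff of dx ∧ dy: -4*x - z
  coeff of dx ∧ dz: 3*y - 3
  coeff of dy ∧ dz: 4*x
Step 2: Apply d again to each 2-form coefficient. The only possible 3-form in R^3 is dx ∧ dy ∧ dz, with coefficient
  ∂(coeff of dy∧dz)/∂x - ∂(coeff of dx∧dz)/∂y + ∂(coeff of dx∧dy)/∂z
  = ∂/∂x (4*x) - ∂/∂y (3*y - 3) + ∂/∂z (-4*x - z).
Each of these terms simplifies to sums of mixed partials that cancel in pairs. The result is 0 (by equality of mixed partials for smooth functions — Schwarz / Clairaut).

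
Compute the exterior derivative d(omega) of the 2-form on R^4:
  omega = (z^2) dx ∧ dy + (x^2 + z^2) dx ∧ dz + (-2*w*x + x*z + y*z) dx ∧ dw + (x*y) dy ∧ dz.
d(omega) = (y + 2*z) dx ∧ dy ∧ dz + (-z) dx ∧ dy ∧ dw + (-x - y) dx ∧ dz ∧ dw

For a 2-form omega = sum_{i<j} g_{ij} dx_i ∧ dx_j, the exterior derivative is
  d(omega) = sum_{i<j} d(g_{ij}) ∧ dx_i ∧ dx_j = sum_{i<j, k} (∂g_{ij}/∂x_k) dx_k ∧ dx_i ∧ dx_j.
Expand each term, using dx_k ∧ dx_i ∧ dx_j = sgn(permutation) dx_{(a)} ∧ dx_{(b)} ∧ dx_{(c)} with (a < b < c) sorted:
  d(z^2) includes (∂/∂z)(z^2) dz = (2*z) dz, which multiplied by dx ∧ dy gives (2*z) dx ∧ dy ∧ dz
  d(-2*w*x + x*z + y*z) includes (∂/∂y)(-2*w*x + x*z + y*z) dy = (z) dy, which multiplied by dx ∧ dw gives (-z) dx ∧ dy ∧ dw
  d(-2*w*x + x*z + y*z) includes (∂/∂z)(-2*w*x + x*z + y*z) dz = (x + y) dz, which multiplied by dx ∧ dw gives (-x - y) dx ∧ dz ∧ dw
  d(x*y) includes (∂/∂x)(x*y) dx = (y) dx, which multiplied by dy ∧ dz gives (y) dx ∧ dy ∧ dz
Collecting like 3-forms: d(omega) = (y + 2*z) dx ∧ dy ∧ dz + (-z) dx ∧ dy ∧ dw + (-x - y) dx ∧ dz ∧ dw.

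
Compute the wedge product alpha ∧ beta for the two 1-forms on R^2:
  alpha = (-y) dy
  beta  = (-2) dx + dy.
alpha ∧ beta = (-2*y) dx ∧ dy

Distribute the wedge, using dx_i ∧ dx_j = -dx_j ∧ dx_i and dx_i ∧ dx_i = 0. For each pair (i, j) with i < j, the coefficient of dx_i ∧ dx_j in alpha ∧ beta is (alpha_i * beta_j - alpha_j * beta_i). Collecting: alpha ∧ beta = (-2*y) dx ∧ dy.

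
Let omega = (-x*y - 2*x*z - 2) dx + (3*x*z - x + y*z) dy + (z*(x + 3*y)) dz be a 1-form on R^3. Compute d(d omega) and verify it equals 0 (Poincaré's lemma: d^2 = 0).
d(d omega) = 0

Step 1: d omega = sum_{i<j} (∂f_j/∂x_i - ∂f_i/∂x_j) dx_i ∧ dx_j:
  coeff of dx ∧ dy: x + 3*z - 1
  coeff of dx ∧ dz: 2*x + z
  coeff of dy ∧ dz: -3*x - y + 3*z
Step 2: Apply d again to each 2-form coefficient. The only possible 3-form in R^3 is dx ∧ dy ∧ dz, with coefficient
  ∂(coeff of dy∧dz)/∂x - ∂(coeff of dx∧dz)/∂y + ∂(coeff of dx∧dy)/∂z
  = ∂/∂x (-3*x - y + 3*z) - ∂/∂y (2*x + z) + ∂/∂z (x + 3*z - 1).
Each of these terms simplifies to sums of mixed partials that cancel in pairs. The result is 0 (by equality of mixed partials for smooth functions — Schwarz / Clairaut).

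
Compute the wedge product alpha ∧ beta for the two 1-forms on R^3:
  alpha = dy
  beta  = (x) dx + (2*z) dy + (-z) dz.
alpha ∧ beta = (-x) dx ∧ dy + (-z) dy ∧ dz

Distribute the wedge, using dx_i ∧ dx_j = -dx_j ∧ dx_i and dx_i ∧ dx_i = 0. For each pair (i, j) with i < j, the coefficient of dx_i ∧ dx_j in alpha ∧ beta is (alpha_i * beta_j - alpha_j * beta_i). Collecting: alpha ∧ beta = (-x) dx ∧ dy + (-z) dy ∧ dz.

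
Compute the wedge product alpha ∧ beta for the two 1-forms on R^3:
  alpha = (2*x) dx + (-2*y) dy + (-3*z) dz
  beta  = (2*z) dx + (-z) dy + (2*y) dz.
alpha ∧ beta = (2*z*(-x + 2*y)) dx ∧ dy + (4*x*y + 6*z^2) dx ∧ dz + (-4*y^2 - 3*z^2) dy ∧ dz

Distribute the wedge, using dx_i ∧ dx_j = -dx_j ∧ dx_i and dx_i ∧ dx_i = 0. For each pair (i, j) with i < j, the coefficient of dx_i ∧ dx_j in alpha ∧ beta is (alpha_i * beta_j - alpha_j * beta_i). Collecting: alpha ∧ beta = (2*z*(-x + 2*y)) dx ∧ dy + (4*x*y + 6*z^2) dx ∧ dz + (-4*y^2 - 3*z^2) dy ∧ dz.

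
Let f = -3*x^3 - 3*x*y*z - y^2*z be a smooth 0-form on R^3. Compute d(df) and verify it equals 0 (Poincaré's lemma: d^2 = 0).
d(df) = 0

Step 1: df = sum_i (∂f/∂x_i) dx_i = (-9*x^2 - 3*y*z) dx + (z*(-3*x - 2*y)) dy + (y*(-3*x - y)) dz.
Step 2: Apply d again. Using the 1-form formula, the coefficient of dx ∧ dy in d(df) is ∂^2 f/∂x ∂y - ∂^2 f/∂y ∂x = (-3*z) - (-3*z) = 0 (equality of mixed partials for smooth f).
Similarly for dx ∧ dz and dy ∧ dz — all coefficients vanish. So d(df) = 0.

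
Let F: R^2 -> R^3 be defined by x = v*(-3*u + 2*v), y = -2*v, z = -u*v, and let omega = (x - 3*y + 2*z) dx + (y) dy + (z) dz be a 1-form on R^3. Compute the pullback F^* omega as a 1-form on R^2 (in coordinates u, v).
F^* omega = (v^2*(16*u - 6*v - 18)) du + (2*v*(8*u^2 - 13*u*v - 9*u + 4*v^2 + 12*v + 2)) dv

Using F^*(f dg) = (f ∘ F) d(g ∘ F), substitute each coordinate x_i by F_i(u, v) in f_i, and replace dx_i by d F_i = (∂F_i/∂u) du + (∂F_i/∂v) dv.
  For the x component: f_1(F) = v*(-5*u + 2*v + 6); d F_1 = (-3*v) du + (-3*u + 4*v) dv
  For the y component: f_2(F) = -2*v; d F_2 = (0) du + (-2) dv
  For the z component: f_3(F) = -u*v; d F_3 = (-v) du + (-u) dv
Combining and collecting du, dv coefficients:
  coeff of du: v^2*(16*u - 6*v - 18)
  coeff of dv: 2*v*(8*u^2 - 13*u*v - 9*u + 4*v^2 + 12*v + 2)
F^* omega = (v^2*(16*u - 6*v - 18)) du + (2*v*(8*u^2 - 13*u*v - 9*u + 4*v^2 + 12*v + 2)) dv.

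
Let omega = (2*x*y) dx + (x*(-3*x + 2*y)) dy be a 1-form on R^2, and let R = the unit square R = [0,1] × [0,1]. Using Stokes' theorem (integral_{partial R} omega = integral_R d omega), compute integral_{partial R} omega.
integral_(partial R) omega = -3

Stokes: integral_partial_R omega = integral_R d omega with d omega = (∂Q/∂x - ∂P/∂y) dx ∧ dy.
  ∂Q/∂x = -6*x + 2*y
  ∂P/∂y = 2*x
  integrand = ∂Q/∂x - ∂P/∂y = -8*x + 2*y.
Integrating over R: integral_0^1 integral_0^1 (-8*x + 2*y) dx dy = -3.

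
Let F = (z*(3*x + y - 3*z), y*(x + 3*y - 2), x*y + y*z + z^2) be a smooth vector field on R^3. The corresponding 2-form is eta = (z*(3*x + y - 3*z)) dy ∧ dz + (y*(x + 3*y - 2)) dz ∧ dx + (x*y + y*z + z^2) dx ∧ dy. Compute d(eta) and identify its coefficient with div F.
d(eta) = (x + 7*y + 5*z - 2) dx ∧ dy ∧ dz; div F = x + 7*y + 5*z - 2

For a 2-form in R^3 of the form above, applying d gives a 3-form with coefficient ∂P/∂x + ∂Q/∂y + ∂R/∂z:
  ∂P/∂x = 3*z
  ∂Q/∂y = x + 6*y - 2
  ∂R/∂z = y + 2*z
Sum = x + 7*y + 5*z - 2, which is exactly div F.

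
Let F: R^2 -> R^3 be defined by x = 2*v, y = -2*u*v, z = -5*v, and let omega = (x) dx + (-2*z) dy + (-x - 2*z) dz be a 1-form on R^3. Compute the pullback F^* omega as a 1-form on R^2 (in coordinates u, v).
F^* omega = (-20*v^2) du + (4*v*(-5*u - 9)) dv

Using F^*(f dg) = (f ∘ F) d(g ∘ F), substitute each coordinate x_i by F_i(u, v) in f_i, and replace dx_i by d F_i = (∂F_i/∂u) du + (∂F_i/∂v) dv.
  For the x component: f_1(F) = 2*v; d F_1 = (0) du + (2) dv
  For the y component: f_2(F) = 10*v; d F_2 = (-2*v) du + (-2*u) dv
  For the z component: f_3(F) = 8*v; d F_3 = (0) du + (-5) dv
Combining and collecting du, dv coefficients:
  coeff of du: -20*v^2
  coeff of dv: 4*v*(-5*u - 9)
F^* omega = (-20*v^2) du + (4*v*(-5*u - 9)) dv.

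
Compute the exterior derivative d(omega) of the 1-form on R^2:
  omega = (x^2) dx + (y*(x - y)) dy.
d(omega) = (y) dx ∧ dy

For a 1-form omega = sum_i f_i dx_i, the exterior derivative is
  d(omega) = sum_{i < j} (∂f_j/∂x_i - ∂f_i/∂x_j) dx_i ∧ dx_j.
  coefficient of dx ∧ dy: ∂f_2/∂x - ∂f_1/∂y = ∂(y*(x - y))/∂x - ∂(x^2)/∂y = y
Assembling: d(omega) = (y) dx ∧ dy.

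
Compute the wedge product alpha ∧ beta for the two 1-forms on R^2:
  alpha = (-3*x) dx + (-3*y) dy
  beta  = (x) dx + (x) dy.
alpha ∧ beta = (3*x*(-x + y)) dx ∧ dy

Distribute the wedge, using dx_i ∧ dx_j = -dx_j ∧ dx_i and dx_i ∧ dx_i = 0. For each pair (i, j) with i < j, the coefficient of dx_i ∧ dx_j in alpha ∧ beta is (alpha_i * beta_j - alpha_j * beta_i). Collecting: alpha ∧ beta = (3*x*(-x + y)) dx ∧ dy.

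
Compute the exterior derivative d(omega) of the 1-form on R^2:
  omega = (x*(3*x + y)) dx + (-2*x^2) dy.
d(omega) = (-5*x) dx ∧ dy

For a 1-form omega = sum_i f_i dx_i, the exterior derivative is
  d(omega) = sum_{i < j} (∂f_j/∂x_i - ∂f_i/∂x_j) dx_i ∧ dx_j.
  coefficient of dx ∧ dy: ∂f_2/∂x - ∂f_1/∂y = ∂(-2*x^2)/∂x - ∂(x*(3*x + y))/∂y = -5*x
Assembling: d(omega) = (-5*x) dx ∧ dy.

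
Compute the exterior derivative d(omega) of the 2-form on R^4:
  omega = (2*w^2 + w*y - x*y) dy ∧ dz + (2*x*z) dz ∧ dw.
d(omega) = (-y) dx ∧ dy ∧ dz + (4*w + y) dy ∧ dz ∧ dw + (2*z) dx ∧ dz ∧ dw

For a 2-form omega = sum_{i<j} g_{ij} dx_i ∧ dx_j, the exterior derivative is
  d(omega) = sum_{i<j} d(g_{ij}) ∧ dx_i ∧ dx_j = sum_{i<j, k} (∂g_{ij}/∂x_k) dx_k ∧ dx_i ∧ dx_j.
Expand each term, using dx_k ∧ dx_i ∧ dx_j = sgn(permutation) dx_{(a)} ∧ dx_{(b)} ∧ dx_{(c)} with (a < b < c) sorted:
  d(2*w^2 + w*y - x*y) includes (∂/∂x)(2*w^2 + w*y - x*y) dx = (-y) dx, which multiplied by dy ∧ dz gives (-y) dx ∧ dy ∧ dz
  d(2*w^2 + w*y - x*y) includes (∂/∂w)(2*w^2 + w*y - x*y) dw = (4*w + y) dw, which multiplied by dy ∧ dz gives (4*w + y) dy ∧ dz ∧ dw
  d(2*x*z) includes (∂/∂x)(2*x*z) dx = (2*z) dx, which multiplied by dz ∧ dw gives (2*z) dx ∧ dz ∧ dw
Collecting like 3-forms: d(omega) = (-y) dx ∧ dy ∧ dz + (4*w + y) dy ∧ dz ∧ dw + (2*z) dx ∧ dz ∧ dw.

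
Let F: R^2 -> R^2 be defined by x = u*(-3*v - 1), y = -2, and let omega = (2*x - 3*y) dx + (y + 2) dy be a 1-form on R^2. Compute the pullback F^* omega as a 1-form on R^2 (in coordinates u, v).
F^* omega = (18*u*v^2 + 12*u*v + 2*u - 18*v - 6) du + (6*u*(3*u*v + u - 3)) dv

Using F^*(f dg) = (f ∘ F) d(g ∘ F), substitute each coordinate x_i by F_i(u, v) in f_i, and replace dx_i by d F_i = (∂F_i/∂u) du + (∂F_i/∂v) dv.
  For the x component: f_1(F) = -6*u*v - 2*u + 6; d F_1 = (-3*v - 1) du + (-3*u) dv
  For the y component: f_2(F) = 0; d F_2 = (0) du + (0) dv
Combining and collecting du, dv coefficients:
  coeff of du: 18*u*v^2 + 12*u*v + 2*u - 18*v - 6
  coeff of dv: 6*u*(3*u*v + u - 3)
F^* omega = (18*u*v^2 + 12*u*v + 2*u - 18*v - 6) du + (6*u*(3*u*v + u - 3)) dv.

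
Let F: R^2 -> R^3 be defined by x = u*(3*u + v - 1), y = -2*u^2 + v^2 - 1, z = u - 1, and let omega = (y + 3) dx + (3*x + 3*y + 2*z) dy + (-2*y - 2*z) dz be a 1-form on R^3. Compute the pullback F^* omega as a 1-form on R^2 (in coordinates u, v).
F^* omega = (-24*u^3 - 14*u^2*v + 10*u^2 - 6*u*v^2 + 30*u + v^3 - 3*v^2 + 2*v + 2) du + (-2*u^3 + 6*u^2*v + 7*u*v^2 - 2*u*v + 2*u + 6*v^3 - 10*v) dv

Using F^*(f dg) = (f ∘ F) d(g ∘ F), substitute each coordinate x_i by F_i(u, v) in f_i, and replace dx_i by d F_i = (∂F_i/∂u) du + (∂F_i/∂v) dv.
  For the x component: f_1(F) = -2*u^2 + v^2 + 2; d F_1 = (6*u + v - 1) du + (u) dv
  For the y component: f_2(F) = 3*u^2 + 3*u*v - u + 3*v^2 - 5; d F_2 = (-4*u) du + (2*v) dv
  For the z component: f_3(F) = 4*u^2 - 2*u - 2*v^2 + 4; d F_3 = (1) du + (0) dv
Combining and collecting du, dv coefficients:
  coeff of du: -24*u^3 - 14*u^2*v + 10*u^2 - 6*u*v^2 + 30*u + v^3 - 3*v^2 + 2*v + 2
  coeff of dv: -2*u^3 + 6*u^2*v + 7*u*v^2 - 2*u*v + 2*u + 6*v^3 - 10*v
F^* omega = (-24*u^3 - 14*u^2*v + 10*u^2 - 6*u*v^2 + 30*u + v^3 - 3*v^2 + 2*v + 2) du + (-2*u^3 + 6*u^2*v + 7*u*v^2 - 2*u*v + 2*u + 6*v^3 - 10*v) dv.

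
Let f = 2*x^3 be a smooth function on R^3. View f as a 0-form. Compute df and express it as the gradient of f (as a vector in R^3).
df = (6*x^2) dx + (0) dy + (0) dz; grad f = (6*x^2, 0, 0)

For a 0-form f, d f = (∂f/∂x) dx + (∂f/∂y) dy + (∂f/∂z) dz. The components of the vector representation are exactly the entries of grad f in Cartesian coordinates:
  ∂f/∂x = 6*x^2
  ∂f/∂y = 0
  ∂f/∂z = 0.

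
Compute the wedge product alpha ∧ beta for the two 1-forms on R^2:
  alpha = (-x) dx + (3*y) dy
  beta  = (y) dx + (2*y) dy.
alpha ∧ beta = (-y*(2*x + 3*y)) dx ∧ dy

Distribute the wedge, using dx_i ∧ dx_j = -dx_j ∧ dx_i and dx_i ∧ dx_i = 0. For each pair (i, j) with i < j, the coefficient of dx_i ∧ dx_j in alpha ∧ beta is (alpha_i * beta_j - alpha_j * beta_i). Collecting: alpha ∧ beta = (-y*(2*x + 3*y)) dx ∧ dy.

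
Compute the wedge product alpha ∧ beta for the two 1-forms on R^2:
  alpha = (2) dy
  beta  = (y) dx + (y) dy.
alpha ∧ beta = (-2*y) dx ∧ dy

Distribute the wedge, using dx_i ∧ dx_j = -dx_j ∧ dx_i and dx_i ∧ dx_i = 0. For each pair (i, j) with i < j, the coefficient of dx_i ∧ dx_j in alpha ∧ beta is (alpha_i * beta_j - alpha_j * beta_i). Collecting: alpha ∧ beta = (-2*y) dx ∧ dy.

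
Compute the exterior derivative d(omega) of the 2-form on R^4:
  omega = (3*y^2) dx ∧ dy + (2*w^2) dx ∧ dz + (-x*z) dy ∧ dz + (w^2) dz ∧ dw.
d(omega) = (4*w) dx ∧ dz ∧ dw + (-z) dx ∧ dy ∧ dz

For a 2-form omega = sum_{i<j} g_{ij} dx_i ∧ dx_j, the exterior derivative is
  d(omega) = sum_{i<j} d(g_{ij}) ∧ dx_i ∧ dx_j = sum_{i<j, k} (∂g_{ij}/∂x_k) dx_k ∧ dx_i ∧ dx_j.
Expand each term, using dx_k ∧ dx_i ∧ dx_j = sgn(permutation) dx_{(a)} ∧ dx_{(b)} ∧ dx_{(c)} with (a < b < c) sorted:
  d(2*w^2) includes (∂/∂w)(2*w^2) dw = (4*w) dw, which multiplied by dx ∧ dz gives (4*w) dx ∧ dz ∧ dw
  d(-x*z) includes (∂/∂x)(-x*z) dx = (-z) dx, which multiplied by dy ∧ dz gives (-z) dx ∧ dy ∧ dz
Collecting like 3-forms: d(omega) = (4*w) dx ∧ dz ∧ dw + (-z) dx ∧ dy ∧ dz.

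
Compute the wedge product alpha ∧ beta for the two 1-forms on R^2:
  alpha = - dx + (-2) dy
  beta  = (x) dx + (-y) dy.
alpha ∧ beta = (2*x + y) dx ∧ dy

Distribute the wedge, using dx_i ∧ dx_j = -dx_j ∧ dx_i and dx_i ∧ dx_i = 0. For each pair (i, j) with i < j, the coefficient of dx_i ∧ dx_j in alpha ∧ beta is (alpha_i * beta_j - alpha_j * beta_i). Collecting: alpha ∧ beta = (2*x + y) dx ∧ dy.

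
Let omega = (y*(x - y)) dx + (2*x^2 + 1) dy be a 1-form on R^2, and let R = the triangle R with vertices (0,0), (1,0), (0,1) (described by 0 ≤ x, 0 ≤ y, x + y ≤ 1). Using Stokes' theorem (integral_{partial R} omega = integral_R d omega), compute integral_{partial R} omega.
integral_(partial R) omega = 5/6

Stokes: integral_partial_R omega = integral_R d omega with d omega = (∂Q/∂x - ∂P/∂y) dx ∧ dy.
  ∂Q/∂x = 4*x
  ∂P/∂y = x - 2*y
  integrand = ∂Q/∂x - ∂P/∂y = 3*x + 2*y.
Integrating over R: integral_0^1 integral_0^{1-x} (3*x + 2*y) dy dx = 5/6.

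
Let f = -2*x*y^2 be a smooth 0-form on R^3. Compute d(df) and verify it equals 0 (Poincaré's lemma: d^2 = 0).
d(df) = 0

Step 1: df = sum_i (∂f/∂x_i) dx_i = (-2*y^2) dx + (-4*x*y) dy + (0) dz.
Step 2: Apply d again. Using the 1-form formula, the coefficient of dx ∧ dy in d(df) is ∂^2 f/∂x ∂y - ∂^2 f/∂y ∂x = (-4*y) - (-4*y) = 0 (equality of mixed partials for smooth f).
Similarly for dx ∧ dz and dy ∧ dz — all coefficients vanish. So d(df) = 0.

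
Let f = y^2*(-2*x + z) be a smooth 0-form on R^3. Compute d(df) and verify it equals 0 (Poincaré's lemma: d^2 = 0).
d(df) = 0

Step 1: df = sum_i (∂f/∂x_i) dx_i = (-2*y^2) dx + (2*y*(-2*x + z)) dy + (y^2) dz.
Step 2: Apply d again. Using the 1-form formula, the coefficient of dx ∧ dy in d(df) is ∂^2 f/∂x ∂y - ∂^2 f/∂y ∂x = (-4*y) - (-4*y) = 0 (equality of mixed partials for smooth f).
Similarly for dx ∧ dz and dy ∧ dz — all coefficients vanish. So d(df) = 0.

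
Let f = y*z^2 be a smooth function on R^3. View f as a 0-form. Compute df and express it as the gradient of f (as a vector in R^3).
df = (0) dx + (z^2) dy + (2*y*z) dz; grad f = (0, z^2, 2*y*z)

For a 0-form f, d f = (∂f/∂x) dx + (∂f/∂y) dy + (∂f/∂z) dz. The components of the vector representation are exactly the entries of grad f in Cartesian coordinates:
  ∂f/∂x = 0
  ∂f/∂y = z^2
  ∂f/∂z = 2*y*z.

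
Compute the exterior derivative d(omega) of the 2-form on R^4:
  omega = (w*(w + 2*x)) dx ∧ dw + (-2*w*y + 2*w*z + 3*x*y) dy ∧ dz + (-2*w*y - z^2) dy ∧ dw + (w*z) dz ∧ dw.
d(omega) = (3*y) dx ∧ dy ∧ dz + (-2*y + 4*z) dy ∧ dz ∧ dw

For a 2-form omega = sum_{i<j} g_{ij} dx_i ∧ dx_j, the exterior derivative is
  d(omega) = sum_{i<j} d(g_{ij}) ∧ dx_i ∧ dx_j = sum_{i<j, k} (∂g_{ij}/∂x_k) dx_k ∧ dx_i ∧ dx_j.
Expand each term, using dx_k ∧ dx_i ∧ dx_j = sgn(permutation) dx_{(a)} ∧ dx_{(b)} ∧ dx_{(c)} with (a < b < c) sorted:
  d(-2*w*y + 2*w*z + 3*x*y) includes (∂/∂x)(-2*w*y + 2*w*z + 3*x*y) dx = (3*y) dx, which multiplied by dy ∧ dz gives (3*y) dx ∧ dy ∧ dz
  d(-2*w*y + 2*w*z + 3*x*y) includes (∂/∂w)(-2*w*y + 2*w*z + 3*x*y) dw = (-2*y + 2*z) dw, which multiplied by dy ∧ dz gives (-2*y + 2*z) dy ∧ dz ∧ dw
  d(-2*w*y - z^2) includes (∂/∂z)(-2*w*y - z^2) dz = (-2*z) dz, which multiplied by dy ∧ dw gives (2*z) dy ∧ dz ∧ dw
Collecting like 3-forms: d(omega) = (3*y) dx ∧ dy ∧ dz + (-2*y + 4*z) dy ∧ dz ∧ dw.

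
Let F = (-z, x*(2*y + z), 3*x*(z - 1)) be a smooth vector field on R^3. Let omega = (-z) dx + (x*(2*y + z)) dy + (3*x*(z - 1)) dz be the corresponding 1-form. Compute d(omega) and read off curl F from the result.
d(omega) = (-x) dy ∧ dz + (2 - 3*z) dz ∧ dx + (2*y + z) dx ∧ dy; curl F = (-x, 2 - 3*z, 2*y + z)

d omega = sum_{i<j} (∂f_j/∂x_i - ∂f_i/∂x_j) dx_i ∧ dx_j. Under the identification (dy ∧ dz, dz ∧ dx, dx ∧ dy) ↔ (e_x, e_y, e_z), the coefficients are exactly the components of curl F. Compute:
  ∂R/∂y - ∂Q/∂z = (0) - (x) = -x
  ∂P/∂z - ∂R/∂x = (-1) - (3*z - 3) = 2 - 3*z
  ∂Q/∂x - ∂P/∂y = (2*y + z) - (0) = 2*y + z.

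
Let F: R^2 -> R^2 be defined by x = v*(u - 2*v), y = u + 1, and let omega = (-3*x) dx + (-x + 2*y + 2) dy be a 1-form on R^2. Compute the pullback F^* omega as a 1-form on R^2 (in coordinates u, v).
F^* omega = (-3*u*v^2 - u*v + 2*u + 6*v^3 + 2*v^2 + 4) du + (3*v*(-u^2 + 6*u*v - 8*v^2)) dv

Using F^*(f dg) = (f ∘ F) d(g ∘ F), substitute each coordinate x_i by F_i(u, v) in f_i, and replace dx_i by d F_i = (∂F_i/∂u) du + (∂F_i/∂v) dv.
  For the x component: f_1(F) = 3*v*(-u + 2*v); d F_1 = (v) du + (u - 4*v) dv
  For the y component: f_2(F) = -u*v + 2*u + 2*v^2 + 4; d F_2 = (1) du + (0) dv
Combining and collecting du, dv coefficients:
  coeff of du: -3*u*v^2 - u*v + 2*u + 6*v^3 + 2*v^2 + 4
  coeff of dv: 3*v*(-u^2 + 6*u*v - 8*v^2)
F^* omega = (-3*u*v^2 - u*v + 2*u + 6*v^3 + 2*v^2 + 4) du + (3*v*(-u^2 + 6*u*v - 8*v^2)) dv.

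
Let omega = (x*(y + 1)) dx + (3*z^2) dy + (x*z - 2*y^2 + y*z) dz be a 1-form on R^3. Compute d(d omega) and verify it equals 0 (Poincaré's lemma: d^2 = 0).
d(d omega) = 0

Step 1: d omega = sum_{i<j} (∂f_j/∂x_i - ∂f_i/∂x_j) dx_i ∧ dx_j:
  coeff of dx ∧ dy: -x
  coeff of dx ∧ dz: z
  coeff of dy ∧ dz: -4*y - 5*z
Step 2: Apply d again to each 2-form coefficient. The only possible 3-form in R^3 is dx ∧ dy ∧ dz, with coefficient
  ∂(coeff of dy∧dz)/∂x - ∂(coeff of dx∧dz)/∂y + ∂(coeff of dx∧dy)/∂z
  = ∂/∂x (-4*y - 5*z) - ∂/∂y (z) + ∂/∂z (-x).
Each of these terms simplifies to sums of mixed partials that cancel in pairs. The result is 0 (by equality of mixed partials for smooth functions — Schwarz / Clairaut).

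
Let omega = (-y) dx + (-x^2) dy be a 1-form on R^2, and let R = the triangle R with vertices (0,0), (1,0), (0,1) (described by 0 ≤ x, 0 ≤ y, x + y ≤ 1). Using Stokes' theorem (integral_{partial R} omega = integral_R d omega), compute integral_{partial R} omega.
integral_(partial R) omega = 1/6

Stokes: integral_partial_R omega = integral_R d omega with d omega = (∂Q/∂x - ∂P/∂y) dx ∧ dy.
  ∂Q/∂x = -2*x
  ∂P/∂y = -1
  integrand = ∂Q/∂x - ∂P/∂y = 1 - 2*x.
Integrating over R: integral_0^1 integral_0^{1-x} (1 - 2*x) dy dx = 1/6.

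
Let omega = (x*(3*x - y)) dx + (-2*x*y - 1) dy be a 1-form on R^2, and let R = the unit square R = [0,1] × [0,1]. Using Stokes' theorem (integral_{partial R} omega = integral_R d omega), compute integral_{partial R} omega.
integral_(partial R) omega = -1/2

Stokes: integral_partial_R omega = integral_R d omega with d omega = (∂Q/∂x - ∂P/∂y) dx ∧ dy.
  ∂Q/∂x = -2*y
  ∂P/∂y = -x
  integrand = ∂Q/∂x - ∂P/∂y = x - 2*y.
Integrating over R: integral_0^1 integral_0^1 (x - 2*y) dx dy = -1/2.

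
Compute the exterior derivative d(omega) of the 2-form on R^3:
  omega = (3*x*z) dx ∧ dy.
d(omega) = (3*x) dx ∧ dy ∧ dz

For a 2-form omega = sum_{i<j} g_{ij} dx_i ∧ dx_j, the exterior derivative is
  d(omega) = sum_{i<j} d(g_{ij}) ∧ dx_i ∧ dx_j = sum_{i<j, k} (∂g_{ij}/∂x_k) dx_k ∧ dx_i ∧ dx_j.
Expand each term, using dx_k ∧ dx_i ∧ dx_j = sgn(permutation) dx_{(a)} ∧ dx_{(b)} ∧ dx_{(c)} with (a < b < c) sorted:
  d(3*x*z) includes (∂/∂z)(3*x*z) dz = (3*x) dz, which multiplied by dx ∧ dy gives (3*x) dx ∧ dy ∧ dz
Collecting like 3-forms: d(omega) = (3*x) dx ∧ dy ∧ dz.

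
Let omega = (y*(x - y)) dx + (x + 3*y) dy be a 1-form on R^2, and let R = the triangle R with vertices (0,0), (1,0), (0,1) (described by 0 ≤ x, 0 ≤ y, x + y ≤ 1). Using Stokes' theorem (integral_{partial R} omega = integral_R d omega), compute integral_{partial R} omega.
integral_(partial R) omega = 2/3

Stokes: integral_partial_R omega = integral_R d omega with d omega = (∂Q/∂x - ∂P/∂y) dx ∧ dy.
  ∂Q/∂x = 1
  ∂P/∂y = x - 2*y
  integrand = ∂Q/∂x - ∂P/∂y = -x + 2*y + 1.
Integrating over R: integral_0^1 integral_0^{1-x} (-x + 2*y + 1) dy dx = 2/3.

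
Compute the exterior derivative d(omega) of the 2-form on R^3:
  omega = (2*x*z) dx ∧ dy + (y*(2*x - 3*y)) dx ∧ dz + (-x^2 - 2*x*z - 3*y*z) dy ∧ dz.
d(omega) = (-2*x + 6*y - 2*z) dx ∧ dy ∧ dz

For a 2-form omega = sum_{i<j} g_{ij} dx_i ∧ dx_j, the exterior derivative is
  d(omega) = sum_{i<j} d(g_{ij}) ∧ dx_i ∧ dx_j = sum_{i<j, k} (∂g_{ij}/∂x_k) dx_k ∧ dx_i ∧ dx_j.
Expand each term, using dx_k ∧ dx_i ∧ dx_j = sgn(permutation) dx_{(a)} ∧ dx_{(b)} ∧ dx_{(c)} with (a < b < c) sorted:
  d(2*x*z) includes (∂/∂z)(2*x*z) dz = (2*x) dz, which multiplied by dx ∧ dy gives (2*x) dx ∧ dy ∧ dz
  d(y*(2*x - 3*y)) includes (∂/∂y)(y*(2*x - 3*y)) dy = (2*x - 6*y) dy, which multiplied by dx ∧ dz gives (-2*x + 6*y) dx ∧ dy ∧ dz
  d(-x^2 - 2*x*z - 3*y*z) includes (∂/∂x)(-x^2 - 2*x*z - 3*y*z) dx = (-2*x - 2*z) dx, which multiplied by dy ∧ dz gives (-2*x - 2*z) dx ∧ dy ∧ dz
Collecting like 3-forms: d(omega) = (-2*x + 6*y - 2*z) dx ∧ dy ∧ dz.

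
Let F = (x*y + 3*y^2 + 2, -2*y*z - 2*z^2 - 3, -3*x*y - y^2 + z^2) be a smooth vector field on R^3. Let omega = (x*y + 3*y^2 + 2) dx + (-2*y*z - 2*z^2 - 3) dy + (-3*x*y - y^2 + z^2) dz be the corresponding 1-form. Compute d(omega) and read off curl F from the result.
d(omega) = (-3*x + 4*z) dy ∧ dz + (3*y) dz ∧ dx + (-x - 6*y) dx ∧ dy; curl F = (-3*x + 4*z, 3*y, -x - 6*y)

d omega = sum_{i<j} (∂f_j/∂x_i - ∂f_i/∂x_j) dx_i ∧ dx_j. Under the identification (dy ∧ dz, dz ∧ dx, dx ∧ dy) ↔ (e_x, e_y, e_z), the coefficients are exactly the components of curl F. Compute:
  ∂R/∂y - ∂Q/∂z = (-3*x - 2*y) - (-2*y - 4*z) = -3*x + 4*z
  ∂P/∂z - ∂R/∂x = (0) - (-3*y) = 3*y
  ∂Q/∂x - ∂P/∂y = (0) - (x + 6*y) = -x - 6*y.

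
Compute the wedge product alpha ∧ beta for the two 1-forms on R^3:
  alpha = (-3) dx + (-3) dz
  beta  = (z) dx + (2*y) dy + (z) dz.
alpha ∧ beta = (-6*y) dx ∧ dy + (6*y) dy ∧ dz

Distribute the wedge, using dx_i ∧ dx_j = -dx_j ∧ dx_i and dx_i ∧ dx_i = 0. For each pair (i, j) with i < j, the coefficient of dx_i ∧ dx_j in alpha ∧ beta is (alpha_i * beta_j - alpha_j * beta_i). Collecting: alpha ∧ beta = (-6*y) dx ∧ dy + (6*y) dy ∧ dz.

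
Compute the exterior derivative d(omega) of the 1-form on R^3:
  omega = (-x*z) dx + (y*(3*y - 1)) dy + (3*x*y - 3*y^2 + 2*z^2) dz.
d(omega) = (x + 3*y) dx ∧ dz + (3*x - 6*y) dy ∧ dz

For a 1-form omega = sum_i f_i dx_i, the exterior derivative is
  d(omega) = sum_{i < j} (∂f_j/∂x_i - ∂f_i/∂x_j) dx_i ∧ dx_j.
  coefficient of dx ∧ dz: ∂f_3/∂x - ∂f_1/∂z = ∂(3*x*y - 3*y^2 + 2*z^2)/∂x - ∂(-x*z)/∂z = x + 3*y
  coefficient of dy ∧ dz: ∂f_3/∂y - ∂f_2/∂z = ∂(3*x*y - 3*y^2 + 2*z^2)/∂y - ∂(y*(3*y - 1))/∂z = 3*x - 6*y
Assembling: d(omega) = (x + 3*y) dx ∧ dz + (3*x - 6*y) dy ∧ dz.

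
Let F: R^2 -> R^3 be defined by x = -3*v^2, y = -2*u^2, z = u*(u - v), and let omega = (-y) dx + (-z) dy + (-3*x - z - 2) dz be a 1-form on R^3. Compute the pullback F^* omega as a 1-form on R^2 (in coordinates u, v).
F^* omega = (2*u^3 - u^2*v + 17*u*v^2 - 4*u - 9*v^3 + 2*v) du + (u*(u^2 - 13*u*v - 9*v^2 + 2)) dv

Using F^*(f dg) = (f ∘ F) d(g ∘ F), substitute each coordinate x_i by F_i(u, v) in f_i, and replace dx_i by d F_i = (∂F_i/∂u) du + (∂F_i/∂v) dv.
  For the x component: f_1(F) = 2*u^2; d F_1 = (0) du + (-6*v) dv
  For the y component: f_2(F) = u*(-u + v); d F_2 = (-4*u) du + (0) dv
  For the z component: f_3(F) = -u^2 + u*v + 9*v^2 - 2; d F_3 = (2*u - v) du + (-u) dv
Combining and collecting du, dv coefficients:
  coeff of du: 2*u^3 - u^2*v + 17*u*v^2 - 4*u - 9*v^3 + 2*v
  coeff of dv: u*(u^2 - 13*u*v - 9*v^2 + 2)
F^* omega = (2*u^3 - u^2*v + 17*u*v^2 - 4*u - 9*v^3 + 2*v) du + (u*(u^2 - 13*u*v - 9*v^2 + 2)) dv.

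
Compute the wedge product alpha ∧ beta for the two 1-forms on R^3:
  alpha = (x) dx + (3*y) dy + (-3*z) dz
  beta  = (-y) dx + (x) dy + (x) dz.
alpha ∧ beta = (x^2 + 3*y^2) dx ∧ dy + (x^2 - 3*y*z) dx ∧ dz + (3*x*(y + z)) dy ∧ dz

Distribute the wedge, using dx_i ∧ dx_j = -dx_j ∧ dx_i and dx_i ∧ dx_i = 0. For each pair (i, j) with i < j, the coefficient of dx_i ∧ dx_j in alpha ∧ beta is (alpha_i * beta_j - alpha_j * beta_i). Collecting: alpha ∧ beta = (x^2 + 3*y^2) dx ∧ dy + (x^2 - 3*y*z) dx ∧ dz + (3*x*(y + z)) dy ∧ dz.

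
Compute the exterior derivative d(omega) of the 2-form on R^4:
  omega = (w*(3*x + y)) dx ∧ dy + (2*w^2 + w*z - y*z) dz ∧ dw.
d(omega) = (3*x + y) dx ∧ dy ∧ dw + (-z) dy ∧ dz ∧ dw

For a 2-form omega = sum_{i<j} g_{ij} dx_i ∧ dx_j, the exterior derivative is
  d(omega) = sum_{i<j} d(g_{ij}) ∧ dx_i ∧ dx_j = sum_{i<j, k} (∂g_{ij}/∂x_k) dx_k ∧ dx_i ∧ dx_j.
Expand each term, using dx_k ∧ dx_i ∧ dx_j = sgn(permutation) dx_{(a)} ∧ dx_{(b)} ∧ dx_{(c)} with (a < b < c) sorted:
  d(w*(3*x + y)) includes (∂/∂w)(w*(3*x + y)) dw = (3*x + y) dw, which multiplied by dx ∧ dy gives (3*x + y) dx ∧ dy ∧ dw
  d(2*w^2 + w*z - y*z) includes (∂/∂y)(2*w^2 + w*z - y*z) dy = (-z) dy, which multiplied by dz ∧ dw gives (-z) dy ∧ dz ∧ dw
Collecting like 3-forms: d(omega) = (3*x + y) dx ∧ dy ∧ dw + (-z) dy ∧ dz ∧ dw.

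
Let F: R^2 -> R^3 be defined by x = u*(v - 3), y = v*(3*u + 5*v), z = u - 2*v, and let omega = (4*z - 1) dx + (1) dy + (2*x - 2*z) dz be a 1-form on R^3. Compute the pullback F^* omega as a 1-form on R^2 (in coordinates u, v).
F^* omega = (6*u*v - 20*u - 8*v^2 + 30*v + 3) du + (4*u^2 - 12*u*v + 18*u + 2*v) dv

Using F^*(f dg) = (f ∘ F) d(g ∘ F), substitute each coordinate x_i by F_i(u, v) in f_i, and replace dx_i by d F_i = (∂F_i/∂u) du + (∂F_i/∂v) dv.
  For the x component: f_1(F) = 4*u - 8*v - 1; d F_1 = (v - 3) du + (u) dv
  For the y component: f_2(F) = 1; d F_2 = (3*v) du + (3*u + 10*v) dv
  For the z component: f_3(F) = 2*u*v - 8*u + 4*v; d F_3 = (1) du + (-2) dv
Combining and collecting du, dv coefficients:
  coeff of du: 6*u*v - 20*u - 8*v^2 + 30*v + 3
  coeff of dv: 4*u^2 - 12*u*v + 18*u + 2*v
F^* omega = (6*u*v - 20*u - 8*v^2 + 30*v + 3) du + (4*u^2 - 12*u*v + 18*u + 2*v) dv.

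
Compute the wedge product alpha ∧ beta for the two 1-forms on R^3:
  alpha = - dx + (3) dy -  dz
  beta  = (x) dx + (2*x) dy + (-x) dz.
alpha ∧ beta = (-5*x) dx ∧ dy + (2*x) dx ∧ dz + (-x) dy ∧ dz

Distribute the wedge, using dx_i ∧ dx_j = -dx_j ∧ dx_i and dx_i ∧ dx_i = 0. For each pair (i, j) with i < j, the coefficient of dx_i ∧ dx_j in alpha ∧ beta is (alpha_i * beta_j - alpha_j * beta_i). Collecting: alpha ∧ beta = (-5*x) dx ∧ dy + (2*x) dx ∧ dz + (-x) dy ∧ dz.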